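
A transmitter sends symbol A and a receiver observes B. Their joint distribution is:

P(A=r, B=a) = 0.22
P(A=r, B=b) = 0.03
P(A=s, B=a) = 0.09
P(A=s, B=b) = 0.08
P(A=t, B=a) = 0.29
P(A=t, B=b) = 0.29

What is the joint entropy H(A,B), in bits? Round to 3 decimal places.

2.272 bits

H(A,B) = −Σ p(x,y)·log₂ p(x,y) over all 6 cells.
  cell (r,a): −0.22·log₂0.22 = 0.4806
  cell (r,b): −0.03·log₂0.03 = 0.1518
  cell (s,a): −0.09·log₂0.09 = 0.3127
  cell (s,b): −0.08·log₂0.08 = 0.2915
  cell (t,a): −0.29·log₂0.29 = 0.5179
  cell (t,b): −0.29·log₂0.29 = 0.5179
Sum = 2.272 bits.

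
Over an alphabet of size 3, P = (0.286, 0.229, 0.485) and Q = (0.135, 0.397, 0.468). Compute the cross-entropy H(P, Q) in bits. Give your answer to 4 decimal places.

H(P,Q) = −Σ p·log₂ q.
  −0.286·log₂(0.135) = 0.82625
  −0.229·log₂(0.397) = 0.30521
  −0.485·log₂(0.468) = 0.53128
H(P,Q) = 1.6627 bits.

1.6627 bits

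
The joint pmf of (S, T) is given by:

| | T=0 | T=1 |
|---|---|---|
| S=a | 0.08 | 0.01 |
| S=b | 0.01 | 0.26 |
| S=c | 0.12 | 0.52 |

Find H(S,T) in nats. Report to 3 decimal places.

H(S,T) = −Σ p(x,y)·ln p(x,y) over all 6 cells.
  cell (a,0): −0.08·ln0.08 = 0.2021
  cell (a,1): −0.01·ln0.01 = 0.0461
  cell (b,0): −0.01·ln0.01 = 0.0461
  cell (b,1): −0.26·ln0.26 = 0.3502
  cell (c,0): −0.12·ln0.12 = 0.2544
  cell (c,1): −0.52·ln0.52 = 0.3400
Sum = 1.239 nats.

1.239 nats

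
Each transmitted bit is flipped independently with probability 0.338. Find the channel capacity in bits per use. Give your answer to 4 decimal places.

Binary symmetric channel: C = 1 − h₂(ε) where h₂ is the binary entropy function.
h₂(0.338) = −0.338·log₂0.338 − 0.662·log₂0.662 = 0.9229.
C = 1 − 0.9229 = 0.0771 bits per channel use.

0.0771 bits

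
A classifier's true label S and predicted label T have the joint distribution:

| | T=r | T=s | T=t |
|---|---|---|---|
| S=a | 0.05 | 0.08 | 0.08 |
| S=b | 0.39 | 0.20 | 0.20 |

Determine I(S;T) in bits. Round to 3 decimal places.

Marginals: p(S) = (0.2100, 0.7900), p(T) = (0.4400, 0.2800, 0.2800).
I(S;T) = H(S) + H(T) − H(S,T).
H(S) = 0.7415, H(T) = 1.5496, H(S,T) = 2.2577.
I(S;T) = 0.7415 + 1.5496 − 2.2577 = 0.033 bits.

0.033 bits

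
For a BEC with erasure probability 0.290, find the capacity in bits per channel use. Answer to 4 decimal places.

0.7100 bits

Binary erasure channel: capacity C = 1 − ε.
C = 1 − 0.290 = 0.7100 bits per channel use.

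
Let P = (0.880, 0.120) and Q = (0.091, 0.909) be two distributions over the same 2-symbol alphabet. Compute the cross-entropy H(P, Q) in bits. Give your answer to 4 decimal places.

H(P,Q) = −Σ p·log₂ q.
  −0.880·log₂(0.091) = 3.04303
  −0.120·log₂(0.909) = 0.01652
H(P,Q) = 3.0595 bits.

3.0595 bits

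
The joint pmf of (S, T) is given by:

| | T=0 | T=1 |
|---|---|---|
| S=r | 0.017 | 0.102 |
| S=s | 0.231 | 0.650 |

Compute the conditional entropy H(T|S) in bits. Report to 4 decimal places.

Chain rule: H(T|S) = H(S,T) − H(S).
Marginals: p(S) = (0.1190, 0.8810), p(T) = (0.2480, 0.7520).
H(S,T) = 1.3282 bits; H(S) = 0.5265 bits.
H(T|S) = 1.3282 − 0.5265 = 0.8017 bits.

0.8017 bits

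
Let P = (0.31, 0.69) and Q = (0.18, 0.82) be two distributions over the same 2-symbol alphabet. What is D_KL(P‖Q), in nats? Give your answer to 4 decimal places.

0.0494 nats

D(P‖Q) = Σ p·ln(p/q).
  0.31·ln(0.31/0.18) = 0.16852
  0.69·ln(0.69/0.82) = -0.11910
D(P‖Q) = 0.0494 nats.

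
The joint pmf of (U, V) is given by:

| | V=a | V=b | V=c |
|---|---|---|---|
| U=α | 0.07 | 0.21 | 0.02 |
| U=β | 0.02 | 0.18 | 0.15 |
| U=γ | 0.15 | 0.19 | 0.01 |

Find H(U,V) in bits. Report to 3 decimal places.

2.755 bits

H(U,V) = −Σ p(x,y)·log₂ p(x,y) over all 9 cells.
  cell (α,a): −0.07·log₂0.07 = 0.2686
  cell (α,b): −0.21·log₂0.21 = 0.4728
  cell (α,c): −0.02·log₂0.02 = 0.1129
  cell (β,a): −0.02·log₂0.02 = 0.1129
  cell (β,b): −0.18·log₂0.18 = 0.4453
  cell (β,c): −0.15·log₂0.15 = 0.4105
  cell (γ,a): −0.15·log₂0.15 = 0.4105
  cell (γ,b): −0.19·log₂0.19 = 0.4552
  cell (γ,c): −0.01·log₂0.01 = 0.0664
Sum = 2.755 bits.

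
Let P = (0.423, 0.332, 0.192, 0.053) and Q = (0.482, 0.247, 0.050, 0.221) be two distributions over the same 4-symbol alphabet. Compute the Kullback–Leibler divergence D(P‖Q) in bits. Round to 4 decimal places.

D(P‖Q) = Σ p·log₂(p/q).
  0.423·log₂(0.423/0.482) = -0.07968
  0.332·log₂(0.332/0.247) = 0.14166
  0.192·log₂(0.192/0.050) = 0.37269
  0.053·log₂(0.053/0.221) = -0.10918
D(P‖Q) = 0.3255 bits.

0.3255 bits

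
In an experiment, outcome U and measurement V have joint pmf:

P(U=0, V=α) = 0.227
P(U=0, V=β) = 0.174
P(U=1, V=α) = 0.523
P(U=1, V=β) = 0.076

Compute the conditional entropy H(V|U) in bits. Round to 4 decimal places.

Marginals: p(U) = (0.4010, 0.5990), p(V) = (0.7500, 0.2500).
H(V|U) = Σ p(U) · H(V|U=·).
  U=0: p=0.4010, H(V|U=0) = 0.9874
  U=1: p=0.5990, H(V|U=1) = 0.5488
Weighted sum = 0.7247 bits.

0.7247 bits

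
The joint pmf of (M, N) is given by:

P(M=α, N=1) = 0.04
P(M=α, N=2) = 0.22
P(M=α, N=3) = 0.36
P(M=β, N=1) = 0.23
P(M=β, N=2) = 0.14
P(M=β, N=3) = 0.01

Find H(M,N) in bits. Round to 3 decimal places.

2.148 bits

H(M,N) = −Σ p(x,y)·log₂ p(x,y) over all 6 cells.
  cell (α,1): −0.04·log₂0.04 = 0.1858
  cell (α,2): −0.22·log₂0.22 = 0.4806
  cell (α,3): −0.36·log₂0.36 = 0.5306
  cell (β,1): −0.23·log₂0.23 = 0.4877
  cell (β,2): −0.14·log₂0.14 = 0.3971
  cell (β,3): −0.01·log₂0.01 = 0.0664
Sum = 2.148 bits.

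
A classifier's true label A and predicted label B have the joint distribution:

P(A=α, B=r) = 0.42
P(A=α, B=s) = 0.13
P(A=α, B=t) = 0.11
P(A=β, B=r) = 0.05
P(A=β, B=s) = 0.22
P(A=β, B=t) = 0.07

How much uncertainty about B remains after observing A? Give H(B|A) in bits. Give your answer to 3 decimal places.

1.299 bits

Chain rule: H(B|A) = H(A,B) − H(A).
Marginals: p(A) = (0.6600, 0.3400), p(B) = (0.4700, 0.3500, 0.1800).
H(A,B) = 2.2238 bits; H(A) = 0.9248 bits.
H(B|A) = 2.2238 − 0.9248 = 1.299 bits.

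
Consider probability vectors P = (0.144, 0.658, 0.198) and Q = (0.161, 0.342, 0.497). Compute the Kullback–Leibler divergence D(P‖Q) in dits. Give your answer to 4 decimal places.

D(P‖Q) = Σ p·log₁₀(p/q).
  0.144·log₁₀(0.144/0.161) = -0.00698
  0.658·log₁₀(0.658/0.342) = 0.18700
  0.198·log₁₀(0.198/0.497) = -0.07914
D(P‖Q) = 0.1009 dits.

0.1009 dits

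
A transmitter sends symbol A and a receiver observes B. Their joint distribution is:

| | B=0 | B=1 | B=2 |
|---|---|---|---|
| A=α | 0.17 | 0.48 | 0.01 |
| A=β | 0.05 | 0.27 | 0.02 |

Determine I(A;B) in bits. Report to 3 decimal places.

0.020 bits

Marginals: p(A) = (0.6600, 0.3400), p(B) = (0.2200, 0.7500, 0.0300).
I(A;B) = H(A) + H(B) − H(A,B).
H(A) = 0.9248, H(B) = 0.9436, H(A,B) = 1.8483.
I(A;B) = 0.9248 + 0.9436 − 1.8483 = 0.020 bits.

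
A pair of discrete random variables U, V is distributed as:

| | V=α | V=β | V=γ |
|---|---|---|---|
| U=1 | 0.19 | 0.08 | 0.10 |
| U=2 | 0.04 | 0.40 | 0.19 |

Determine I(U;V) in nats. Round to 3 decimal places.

0.150 nats

Marginals: p(U) = (0.3700, 0.6300), p(V) = (0.2300, 0.4800, 0.2900).
I(U;V) = H(U) + H(V) − H(U,V).
H(U) = 0.6590, H(V) = 1.0493, H(U,V) = 1.5587.
I(U;V) = 0.6590 + 1.0493 − 1.5587 = 0.150 nats.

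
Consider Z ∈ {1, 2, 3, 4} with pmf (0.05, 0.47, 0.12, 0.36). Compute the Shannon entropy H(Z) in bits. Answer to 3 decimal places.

H(Z) = −Σ p·log₂ p.
  −(0.05)·log₂(0.05) = 0.2161
  −(0.47)·log₂(0.47) = 0.5120
  −(0.12)·log₂(0.12) = 0.3671
  −(0.36)·log₂(0.36) = 0.5306
Sum: 0.2161 + 0.5120 + 0.3671 + 0.5306 = 1.626 bits.

1.626 bits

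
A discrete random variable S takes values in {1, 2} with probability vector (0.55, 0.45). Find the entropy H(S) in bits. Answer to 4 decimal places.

H(S) = −Σ p·log₂ p.
  −(0.55)·log₂(0.55) = 0.47437
  −(0.45)·log₂(0.45) = 0.51840
Sum: 0.47437 + 0.51840 = 0.9928 bits.

0.9928 bits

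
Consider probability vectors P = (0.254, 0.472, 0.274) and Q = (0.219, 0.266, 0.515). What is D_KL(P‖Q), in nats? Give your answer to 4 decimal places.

D(P‖Q) = Σ p·ln(p/q).
  0.254·ln(0.254/0.219) = 0.03766
  0.472·ln(0.472/0.266) = 0.27068
  0.274·ln(0.274/0.515) = -0.17290
D(P‖Q) = 0.1354 nats.

0.1354 nats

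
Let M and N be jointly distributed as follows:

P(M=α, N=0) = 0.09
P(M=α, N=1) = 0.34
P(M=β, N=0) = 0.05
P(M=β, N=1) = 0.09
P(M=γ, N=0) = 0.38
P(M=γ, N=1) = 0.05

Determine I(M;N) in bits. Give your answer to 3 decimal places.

Marginals: p(M) = (0.4300, 0.1400, 0.4300), p(N) = (0.5200, 0.4800).
I(M;N) = Σ p(x,y)·log₂[p(x,y)/(p(x)p(y))].
  (α,0): 0.09·log₂(0.4025) = -0.1182
  (α,1): 0.34·log₂(1.6473) = 0.2448
  (β,0): 0.05·log₂(0.6868) = -0.0271
  (β,1): 0.09·log₂(1.3393) = 0.0379
  (γ,0): 0.38·log₂(1.6995) = 0.2907
  (γ,1): 0.05·log₂(0.2422) = -0.1023
Sum = 0.326 bits.

0.326 bits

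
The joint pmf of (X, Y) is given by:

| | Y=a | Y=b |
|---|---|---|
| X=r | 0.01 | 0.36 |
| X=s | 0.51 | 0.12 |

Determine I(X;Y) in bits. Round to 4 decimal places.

Marginals: p(X) = (0.3700, 0.6300), p(Y) = (0.5200, 0.4800).
I(X;Y) = Σ p(x,y)·log₂[p(x,y)/(p(x)p(y))].
  (r,a): 0.01·log₂(0.0520) = -0.04266
  (r,b): 0.36·log₂(2.0270) = 0.36697
  (s,a): 0.51·log₂(1.5568) = 0.32567
  (s,b): 0.12·log₂(0.3968) = -0.16001
Sum = 0.4900 bits.

0.4900 bits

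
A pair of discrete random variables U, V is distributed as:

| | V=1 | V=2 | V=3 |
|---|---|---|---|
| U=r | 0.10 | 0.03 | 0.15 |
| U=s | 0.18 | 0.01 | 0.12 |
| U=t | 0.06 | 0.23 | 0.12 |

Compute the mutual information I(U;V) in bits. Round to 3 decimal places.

0.263 bits

Marginals: p(U) = (0.2800, 0.3100, 0.4100), p(V) = (0.3400, 0.2700, 0.3900).
I(U;V) = Σ p(x,y)·log₂[p(x,y)/(p(x)p(y))].
  (r,1): 0.10·log₂(1.0504) = 0.0071
  (r,2): 0.03·log₂(0.3968) = -0.0400
  (r,3): 0.15·log₂(1.3736) = 0.0687
  (s,1): 0.18·log₂(1.7078) = 0.1390
  (s,2): 0.01·log₂(0.1195) = -0.0307
  (s,3): 0.12·log₂(0.9926) = -0.0013
  (t,1): 0.06·log₂(0.4304) = -0.0730
  (t,2): 0.23·log₂(2.0777) = 0.2426
  (t,3): 0.12·log₂(0.7505) = -0.0497
Sum = 0.263 bits.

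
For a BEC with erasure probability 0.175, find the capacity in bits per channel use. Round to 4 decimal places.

Binary erasure channel: capacity C = 1 − ε.
C = 1 − 0.175 = 0.8250 bits per channel use.

0.8250 bits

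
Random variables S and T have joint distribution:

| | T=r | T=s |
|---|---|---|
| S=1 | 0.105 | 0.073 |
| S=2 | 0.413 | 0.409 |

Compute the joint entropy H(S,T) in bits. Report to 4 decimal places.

1.6715 bits

H(S,T) = −Σ p(x,y)·log₂ p(x,y) over all 4 cells.
  cell (1,r): −0.105·log₂0.105 = 0.34141
  cell (1,s): −0.073·log₂0.073 = 0.27565
  cell (2,r): −0.413·log₂0.413 = 0.52690
  cell (2,s): −0.409·log₂0.409 = 0.52754
Sum = 1.6715 bits.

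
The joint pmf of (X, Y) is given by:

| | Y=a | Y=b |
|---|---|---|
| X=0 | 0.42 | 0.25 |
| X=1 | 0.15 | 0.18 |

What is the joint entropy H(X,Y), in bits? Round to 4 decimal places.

1.8815 bits

H(X,Y) = −Σ p(x,y)·log₂ p(x,y) over all 4 cells.
  cell (0,a): −0.42·log₂0.42 = 0.52565
  cell (0,b): −0.25·log₂0.25 = 0.50000
  cell (1,a): −0.15·log₂0.15 = 0.41054
  cell (1,b): −0.18·log₂0.18 = 0.44531
Sum = 1.8815 bits.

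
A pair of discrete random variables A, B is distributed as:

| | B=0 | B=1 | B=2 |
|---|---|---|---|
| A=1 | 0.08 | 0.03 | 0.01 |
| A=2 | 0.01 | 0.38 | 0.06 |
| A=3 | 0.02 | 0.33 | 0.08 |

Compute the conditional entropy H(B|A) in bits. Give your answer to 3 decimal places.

0.873 bits

Marginals: p(A) = (0.1200, 0.4500, 0.4300), p(B) = (0.1100, 0.7400, 0.1500).
H(B|A) = Σ p(A) · H(B|A=·).
  A=1: p=0.1200, H(B|A=1) = 1.1887
  A=2: p=0.4500, H(B|A=2) = 0.7156
  A=3: p=0.4300, H(B|A=3) = 0.9503
Weighted sum = 0.873 bits.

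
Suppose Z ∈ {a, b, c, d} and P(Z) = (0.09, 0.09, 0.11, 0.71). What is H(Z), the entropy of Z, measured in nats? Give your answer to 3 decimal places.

H(Z) = −Σ p·ln p.
  −(0.09)·ln(0.09) = 0.2167
  −(0.09)·ln(0.09) = 0.2167
  −(0.11)·ln(0.11) = 0.2428
  −(0.71)·ln(0.71) = 0.2432
Sum: 0.2167 + 0.2167 + 0.2428 + 0.2432 = 0.919 nats.

0.919 nats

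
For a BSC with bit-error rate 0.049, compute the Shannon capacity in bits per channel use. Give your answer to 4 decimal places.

0.7179 bits

Binary symmetric channel: C = 1 − h₂(ε) where h₂ is the binary entropy function.
h₂(0.049) = −0.049·log₂0.049 − 0.951·log₂0.951 = 0.2821.
C = 1 − 0.2821 = 0.7179 bits per channel use.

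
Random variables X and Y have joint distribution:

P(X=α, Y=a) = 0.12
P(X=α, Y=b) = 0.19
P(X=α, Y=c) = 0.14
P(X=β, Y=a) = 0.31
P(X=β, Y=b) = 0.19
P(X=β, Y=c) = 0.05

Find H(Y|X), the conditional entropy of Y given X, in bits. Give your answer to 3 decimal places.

1.422 bits

Chain rule: H(Y|X) = H(X,Y) − H(X).
Marginals: p(X) = (0.4500, 0.5500), p(Y) = (0.4300, 0.3800, 0.1900).
H(X,Y) = 2.4145 bits; H(X) = 0.9928 bits.
H(Y|X) = 2.4145 − 0.9928 = 1.422 bits.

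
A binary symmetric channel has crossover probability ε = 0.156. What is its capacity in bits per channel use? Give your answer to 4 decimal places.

0.3753 bits

Binary symmetric channel: C = 1 − h₂(ε) where h₂ is the binary entropy function.
h₂(0.156) = −0.156·log₂0.156 − 0.844·log₂0.844 = 0.6247.
C = 1 − 0.6247 = 0.3753 bits per channel use.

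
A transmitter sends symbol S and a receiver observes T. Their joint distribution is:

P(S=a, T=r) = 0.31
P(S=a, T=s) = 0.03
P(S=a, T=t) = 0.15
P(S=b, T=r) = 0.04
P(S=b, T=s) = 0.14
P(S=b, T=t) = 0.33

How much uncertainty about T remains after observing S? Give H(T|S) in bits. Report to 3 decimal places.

1.197 bits

Marginals: p(S) = (0.4900, 0.5100), p(T) = (0.3500, 0.1700, 0.4800).
H(T|S) = Σ p(S) · H(T|S=·).
  S=a: p=0.4900, H(T|S=a) = 1.1874
  S=b: p=0.5100, H(T|S=b) = 1.2064
Weighted sum = 1.197 bits.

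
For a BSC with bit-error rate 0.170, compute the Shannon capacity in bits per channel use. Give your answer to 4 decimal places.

0.3423 bits

Binary symmetric channel: C = 1 − h₂(ε) where h₂ is the binary entropy function.
h₂(0.170) = −0.170·log₂0.170 − 0.830·log₂0.830 = 0.6577.
C = 1 − 0.6577 = 0.3423 bits per channel use.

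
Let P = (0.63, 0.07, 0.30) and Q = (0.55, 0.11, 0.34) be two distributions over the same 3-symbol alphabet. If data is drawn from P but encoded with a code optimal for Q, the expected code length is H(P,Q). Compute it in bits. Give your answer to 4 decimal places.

H(P,Q) = −Σ p·log₂ q.
  −0.63·log₂(0.55) = 0.54337
  −0.07·log₂(0.11) = 0.22291
  −0.30·log₂(0.34) = 0.46692
H(P,Q) = 1.2332 bits.

1.2332 bits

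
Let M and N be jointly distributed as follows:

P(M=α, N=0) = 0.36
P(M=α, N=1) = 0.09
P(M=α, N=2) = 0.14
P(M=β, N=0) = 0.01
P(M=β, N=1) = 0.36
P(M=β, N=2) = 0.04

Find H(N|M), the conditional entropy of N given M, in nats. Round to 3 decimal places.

Chain rule: H(N|M) = H(M,N) − H(M).
Marginals: p(M) = (0.5900, 0.4100), p(N) = (0.3700, 0.4500, 0.1800).
H(M,N) = 1.4024 nats; H(M) = 0.6769 nats.
H(N|M) = 1.4024 − 0.6769 = 0.726 nats.

0.726 nats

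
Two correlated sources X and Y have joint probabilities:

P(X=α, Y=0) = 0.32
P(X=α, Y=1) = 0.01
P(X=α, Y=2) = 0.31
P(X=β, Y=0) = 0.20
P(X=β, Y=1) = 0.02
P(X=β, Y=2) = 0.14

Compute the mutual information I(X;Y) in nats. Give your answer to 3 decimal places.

Marginals: p(X) = (0.6400, 0.3600), p(Y) = (0.5200, 0.0300, 0.4500).
I(X;Y) = H(X) + H(Y) − H(X,Y).
H(X) = 0.6534, H(Y) = 0.8046, H(X,Y) = 1.4491.
I(X;Y) = 0.6534 + 0.8046 − 1.4491 = 0.009 nats.

0.009 nats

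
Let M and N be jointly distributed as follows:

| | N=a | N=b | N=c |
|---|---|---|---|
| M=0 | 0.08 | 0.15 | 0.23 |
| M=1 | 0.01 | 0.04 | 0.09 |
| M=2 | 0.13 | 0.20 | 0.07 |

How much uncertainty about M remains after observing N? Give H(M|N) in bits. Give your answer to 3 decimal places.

Chain rule: H(M|N) = H(M,N) − H(N).
Marginals: p(M) = (0.4600, 0.1400, 0.4000), p(N) = (0.2200, 0.3900, 0.3900).
H(M,N) = 2.8702 bits; H(N) = 1.5402 bits.
H(M|N) = 2.8702 − 1.5402 = 1.330 bits.

1.330 bits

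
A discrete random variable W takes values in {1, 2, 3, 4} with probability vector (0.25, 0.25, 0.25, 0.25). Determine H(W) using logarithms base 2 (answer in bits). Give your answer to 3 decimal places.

H(W) = −Σ p·log₂ p.
  −(0.25)·log₂(0.25) = 0.5000
  −(0.25)·log₂(0.25) = 0.5000
  −(0.25)·log₂(0.25) = 0.5000
  −(0.25)·log₂(0.25) = 0.5000
Sum: 0.5000 + 0.5000 + 0.5000 + 0.5000 = 2.000 bits.

2.000 bits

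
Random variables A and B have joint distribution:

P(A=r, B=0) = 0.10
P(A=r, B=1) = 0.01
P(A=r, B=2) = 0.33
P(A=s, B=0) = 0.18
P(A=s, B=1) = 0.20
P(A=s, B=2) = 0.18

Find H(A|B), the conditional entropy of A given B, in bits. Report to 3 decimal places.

Marginals: p(A) = (0.4400, 0.5600), p(B) = (0.2800, 0.2100, 0.5100).
H(A|B) = Σ p(B) · H(A|B=·).
  B=0: p=0.2800, H(A|B=0) = 0.9403
  B=1: p=0.2100, H(A|B=1) = 0.2762
  B=2: p=0.5100, H(A|B=2) = 0.9367
Weighted sum = 0.799 bits.

0.799 bits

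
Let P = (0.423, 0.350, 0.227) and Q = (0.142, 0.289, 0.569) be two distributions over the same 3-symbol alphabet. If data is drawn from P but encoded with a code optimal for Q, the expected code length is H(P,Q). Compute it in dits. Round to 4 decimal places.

H(P,Q) = −Σ p·log₁₀ q.
  −0.423·log₁₀(0.142) = 0.35858
  −0.350·log₁₀(0.289) = 0.18869
  −0.227·log₁₀(0.569) = 0.05559
H(P,Q) = 0.6029 dits.

0.6029 dits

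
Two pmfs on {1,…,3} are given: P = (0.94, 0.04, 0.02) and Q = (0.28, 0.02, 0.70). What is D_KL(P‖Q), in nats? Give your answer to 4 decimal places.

1.0950 nats

D(P‖Q) = Σ p·ln(p/q).
  0.94·ln(0.94/0.28) = 1.13842
  0.04·ln(0.04/0.02) = 0.02773
  0.02·ln(0.02/0.70) = -0.07111
D(P‖Q) = 1.0950 nats.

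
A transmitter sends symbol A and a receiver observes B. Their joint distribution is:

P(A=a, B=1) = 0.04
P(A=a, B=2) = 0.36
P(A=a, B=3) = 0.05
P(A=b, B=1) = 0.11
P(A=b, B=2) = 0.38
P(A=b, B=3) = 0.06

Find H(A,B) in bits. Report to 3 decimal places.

2.057 bits

H(A,B) = −Σ p(x,y)·log₂ p(x,y) over all 6 cells.
  cell (a,1): −0.04·log₂0.04 = 0.1858
  cell (a,2): −0.36·log₂0.36 = 0.5306
  cell (a,3): −0.05·log₂0.05 = 0.2161
  cell (b,1): −0.11·log₂0.11 = 0.3503
  cell (b,2): −0.38·log₂0.38 = 0.5305
  cell (b,3): −0.06·log₂0.06 = 0.2435
Sum = 2.057 bits.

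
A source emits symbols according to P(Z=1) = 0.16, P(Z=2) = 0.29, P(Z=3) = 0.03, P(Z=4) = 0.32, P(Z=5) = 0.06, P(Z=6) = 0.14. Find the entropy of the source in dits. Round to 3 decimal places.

H(Z) = −Σ p·log₁₀ p.
  −(0.16)·log₁₀(0.16) = 0.1273
  −(0.29)·log₁₀(0.29) = 0.1559
  −(0.03)·log₁₀(0.03) = 0.0457
  −(0.32)·log₁₀(0.32) = 0.1584
  −(0.06)·log₁₀(0.06) = 0.0733
  −(0.14)·log₁₀(0.14) = 0.1195
Sum: 0.1273 + 0.1559 + 0.0457 + 0.1584 + 0.0733 + 0.1195 = 0.680 dits.

0.680 dits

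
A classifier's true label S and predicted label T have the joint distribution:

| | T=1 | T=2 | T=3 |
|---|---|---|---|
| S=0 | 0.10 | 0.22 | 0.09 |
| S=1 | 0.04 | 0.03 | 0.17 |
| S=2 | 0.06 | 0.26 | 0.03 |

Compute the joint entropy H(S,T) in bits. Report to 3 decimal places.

2.798 bits

H(S,T) = −Σ p(x,y)·log₂ p(x,y) over all 9 cells.
  cell (0,1): −0.10·log₂0.10 = 0.3322
  cell (0,2): −0.22·log₂0.22 = 0.4806
  cell (0,3): −0.09·log₂0.09 = 0.3127
  cell (1,1): −0.04·log₂0.04 = 0.1858
  cell (1,2): −0.03·log₂0.03 = 0.1518
  cell (1,3): −0.17·log₂0.17 = 0.4346
  cell (2,1): −0.06·log₂0.06 = 0.2435
  cell (2,2): −0.26·log₂0.26 = 0.5053
  cell (2,3): −0.03·log₂0.03 = 0.1518
Sum = 2.798 bits.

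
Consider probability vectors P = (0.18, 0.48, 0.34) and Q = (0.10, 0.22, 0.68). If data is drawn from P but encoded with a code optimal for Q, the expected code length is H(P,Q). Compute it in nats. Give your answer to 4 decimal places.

H(P,Q) = −Σ p·ln q.
  −0.18·ln(0.10) = 0.41447
  −0.48·ln(0.22) = 0.72678
  −0.34·ln(0.68) = 0.13113
H(P,Q) = 1.2724 nats.

1.2724 nats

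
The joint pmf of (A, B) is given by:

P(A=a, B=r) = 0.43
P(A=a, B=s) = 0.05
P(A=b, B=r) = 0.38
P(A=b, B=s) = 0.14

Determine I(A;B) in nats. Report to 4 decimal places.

0.0229 nats

Marginals: p(A) = (0.4800, 0.5200), p(B) = (0.8100, 0.1900).
I(A;B) = H(A) + H(B) − H(A,B).
H(A) = 0.6923, H(B) = 0.4862, H(A,B) = 1.1556.
I(A;B) = 0.6923 + 0.4862 − 1.1556 = 0.0229 nats.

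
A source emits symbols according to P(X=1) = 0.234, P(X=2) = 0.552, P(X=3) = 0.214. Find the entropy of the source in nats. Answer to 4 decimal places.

0.9978 nats

H(X) = −Σ p·ln p.
  −(0.234)·ln(0.234) = 0.33987
  −(0.552)·ln(0.552) = 0.32800
  −(0.214)·ln(0.214) = 0.32994
Sum: 0.33987 + 0.32800 + 0.32994 = 0.9978 nats.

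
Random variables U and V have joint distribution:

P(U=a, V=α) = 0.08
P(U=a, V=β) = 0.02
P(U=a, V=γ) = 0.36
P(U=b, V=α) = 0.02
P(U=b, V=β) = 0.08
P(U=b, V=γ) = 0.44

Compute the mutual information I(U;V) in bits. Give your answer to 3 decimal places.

0.057 bits

Marginals: p(U) = (0.4600, 0.5400), p(V) = (0.1000, 0.1000, 0.8000).
I(U;V) = Σ p(x,y)·log₂[p(x,y)/(p(x)p(y))].
  (a,α): 0.08·log₂(1.7391) = 0.0639
  (a,β): 0.02·log₂(0.4348) = -0.0240
  (a,γ): 0.36·log₂(0.9783) = -0.0114
  (b,α): 0.02·log₂(0.3704) = -0.0287
  (b,β): 0.08·log₂(1.4815) = 0.0454
  (b,γ): 0.44·log₂(1.0185) = 0.0116
Sum = 0.057 bits.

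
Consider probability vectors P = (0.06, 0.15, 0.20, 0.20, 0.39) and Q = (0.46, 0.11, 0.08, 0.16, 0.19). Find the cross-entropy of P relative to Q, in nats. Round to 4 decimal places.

H(P,Q) = −Σ p·ln q.
  −0.06·ln(0.46) = 0.04659
  −0.15·ln(0.11) = 0.33109
  −0.20·ln(0.08) = 0.50515
  −0.20·ln(0.16) = 0.36652
  −0.39·ln(0.19) = 0.64769
H(P,Q) = 1.8970 nats.

1.8970 nats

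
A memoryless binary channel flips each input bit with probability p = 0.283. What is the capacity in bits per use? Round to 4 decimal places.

0.1405 bits

Binary symmetric channel: C = 1 − h₂(ε) where h₂ is the binary entropy function.
h₂(0.283) = −0.283·log₂0.283 − 0.717·log₂0.717 = 0.8595.
C = 1 − 0.8595 = 0.1405 bits per channel use.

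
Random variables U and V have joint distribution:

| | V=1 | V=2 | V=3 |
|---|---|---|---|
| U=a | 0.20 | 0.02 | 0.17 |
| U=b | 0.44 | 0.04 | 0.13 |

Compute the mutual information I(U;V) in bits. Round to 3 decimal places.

Marginals: p(U) = (0.3900, 0.6100), p(V) = (0.6400, 0.0600, 0.3000).
I(U;V) = H(U) + H(V) − H(U,V).
H(U) = 0.9648, H(V) = 1.1767, H(U,V) = 2.1014.
I(U;V) = 0.9648 + 1.1767 − 2.1014 = 0.040 bits.

0.040 bits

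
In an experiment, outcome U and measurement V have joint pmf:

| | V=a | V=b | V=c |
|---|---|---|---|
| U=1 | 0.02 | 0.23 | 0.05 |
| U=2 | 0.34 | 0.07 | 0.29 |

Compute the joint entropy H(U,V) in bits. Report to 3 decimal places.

H(U,V) = −Σ p(x,y)·log₂ p(x,y) over all 6 cells.
  cell (1,a): −0.02·log₂0.02 = 0.1129
  cell (1,b): −0.23·log₂0.23 = 0.4877
  cell (1,c): −0.05·log₂0.05 = 0.2161
  cell (2,a): −0.34·log₂0.34 = 0.5292
  cell (2,b): −0.07·log₂0.07 = 0.2686
  cell (2,c): −0.29·log₂0.29 = 0.5179
Sum = 2.132 bits.

2.132 bits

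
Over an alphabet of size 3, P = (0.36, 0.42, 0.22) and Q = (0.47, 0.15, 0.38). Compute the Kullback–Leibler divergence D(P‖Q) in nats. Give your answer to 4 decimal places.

D(P‖Q) = Σ p·ln(p/q).
  0.36·ln(0.36/0.47) = -0.09599
  0.42·ln(0.42/0.15) = 0.43244
  0.22·ln(0.22/0.38) = -0.12024
D(P‖Q) = 0.2162 nats.

0.2162 nats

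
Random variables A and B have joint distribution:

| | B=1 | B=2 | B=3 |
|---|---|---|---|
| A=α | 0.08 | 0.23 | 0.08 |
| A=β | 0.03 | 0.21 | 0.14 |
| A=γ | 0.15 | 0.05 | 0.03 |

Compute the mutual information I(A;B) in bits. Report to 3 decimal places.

Marginals: p(A) = (0.3900, 0.3800, 0.2300), p(B) = (0.2600, 0.4900, 0.2500).
I(A;B) = Σ p(x,y)·log₂[p(x,y)/(p(x)p(y))].
  (α,1): 0.08·log₂(0.7890) = -0.0274
  (α,2): 0.23·log₂(1.2036) = 0.0615
  (α,3): 0.08·log₂(0.8205) = -0.0228
  (β,1): 0.03·log₂(0.3036) = -0.0516
  (β,2): 0.21·log₂(1.1278) = 0.0364
  (β,3): 0.14·log₂(1.4737) = 0.0783
  (γ,1): 0.15·log₂(2.5084) = 0.1990
  (γ,2): 0.05·log₂(0.4437) = -0.0586
  (γ,3): 0.03·log₂(0.5217) = -0.0282
Sum = 0.187 bits.

0.187 bits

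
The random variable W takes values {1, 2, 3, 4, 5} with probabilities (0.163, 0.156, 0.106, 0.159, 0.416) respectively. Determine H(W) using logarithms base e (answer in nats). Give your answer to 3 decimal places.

1.481 nats

H(W) = −Σ p·ln p.
  −(0.163)·ln(0.163) = 0.2957
  −(0.156)·ln(0.156) = 0.2898
  −(0.106)·ln(0.106) = 0.2379
  −(0.159)·ln(0.159) = 0.2924
  −(0.416)·ln(0.416) = 0.3649
Sum: 0.2957 + 0.2898 + 0.2379 + 0.2924 + 0.3649 = 1.481 nats.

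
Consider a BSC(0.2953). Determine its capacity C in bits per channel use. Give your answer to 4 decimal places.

0.1245 bits

Binary symmetric channel: C = 1 − h₂(ε) where h₂ is the binary entropy function.
h₂(0.2953) = −0.2953·log₂0.2953 − 0.7047·log₂0.7047 = 0.8755.
C = 1 − 0.8755 = 0.1245 bits per channel use.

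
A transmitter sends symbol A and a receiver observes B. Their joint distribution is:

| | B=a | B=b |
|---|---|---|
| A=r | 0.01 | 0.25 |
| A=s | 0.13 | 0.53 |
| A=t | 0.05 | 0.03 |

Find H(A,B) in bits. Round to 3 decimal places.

1.802 bits

H(A,B) = −Σ p(x,y)·log₂ p(x,y) over all 6 cells.
  cell (r,a): −0.01·log₂0.01 = 0.0664
  cell (r,b): −0.25·log₂0.25 = 0.5000
  cell (s,a): −0.13·log₂0.13 = 0.3826
  cell (s,b): −0.53·log₂0.53 = 0.4854
  cell (t,a): −0.05·log₂0.05 = 0.2161
  cell (t,b): −0.03·log₂0.03 = 0.1518
Sum = 1.802 bits.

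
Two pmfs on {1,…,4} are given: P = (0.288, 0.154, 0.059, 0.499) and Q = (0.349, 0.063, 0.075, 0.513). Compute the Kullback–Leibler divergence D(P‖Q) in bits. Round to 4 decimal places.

D(P‖Q) = Σ p·log₂(p/q).
  0.288·log₂(0.288/0.349) = -0.07982
  0.154·log₂(0.154/0.063) = 0.19858
  0.059·log₂(0.059/0.075) = -0.02042
  0.499·log₂(0.499/0.513) = -0.01992
D(P‖Q) = 0.0784 bits.

0.0784 bits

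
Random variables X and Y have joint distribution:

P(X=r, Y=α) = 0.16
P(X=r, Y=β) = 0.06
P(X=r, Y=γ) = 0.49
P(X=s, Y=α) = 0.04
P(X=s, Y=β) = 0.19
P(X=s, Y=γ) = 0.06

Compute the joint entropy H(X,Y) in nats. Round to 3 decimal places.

1.425 nats

H(X,Y) = −Σ p(x,y)·ln p(x,y) over all 6 cells.
  cell (r,α): −0.16·ln0.16 = 0.2932
  cell (r,β): −0.06·ln0.06 = 0.1688
  cell (r,γ): −0.49·ln0.49 = 0.3495
  cell (s,α): −0.04·ln0.04 = 0.1288
  cell (s,β): −0.19·ln0.19 = 0.3155
  cell (s,γ): −0.06·ln0.06 = 0.1688
Sum = 1.425 nats.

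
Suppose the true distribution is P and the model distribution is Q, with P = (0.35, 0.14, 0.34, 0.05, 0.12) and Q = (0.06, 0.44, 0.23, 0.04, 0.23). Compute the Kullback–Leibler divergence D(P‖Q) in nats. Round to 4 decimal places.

D(P‖Q) = Σ p·ln(p/q).
  0.35·ln(0.35/0.06) = 0.61726
  0.14·ln(0.14/0.44) = -0.16032
  0.34·ln(0.34/0.23) = 0.13289
  0.05·ln(0.05/0.04) = 0.01116
  0.12·ln(0.12/0.23) = -0.07807
D(P‖Q) = 0.5229 nats.

0.5229 nats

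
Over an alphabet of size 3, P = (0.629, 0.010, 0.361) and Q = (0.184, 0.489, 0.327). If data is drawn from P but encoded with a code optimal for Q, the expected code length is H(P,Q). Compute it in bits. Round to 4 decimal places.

H(P,Q) = −Σ p·log₂ q.
  −0.629·log₂(0.184) = 1.53616
  −0.010·log₂(0.489) = 0.01032
  −0.361·log₂(0.327) = 0.58216
H(P,Q) = 2.1286 bits.

2.1286 bits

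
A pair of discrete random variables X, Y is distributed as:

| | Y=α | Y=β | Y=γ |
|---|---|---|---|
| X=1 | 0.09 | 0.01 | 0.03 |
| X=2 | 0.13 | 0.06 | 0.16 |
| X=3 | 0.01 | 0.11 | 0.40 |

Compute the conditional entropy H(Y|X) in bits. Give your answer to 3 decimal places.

Chain rule: H(Y|X) = H(X,Y) − H(X).
Marginals: p(X) = (0.1300, 0.3500, 0.5200), p(Y) = (0.2300, 0.1800, 0.5900).
H(X,Y) = 2.5256 bits; H(X) = 1.4033 bits.
H(Y|X) = 2.5256 − 1.4033 = 1.122 bits.

1.122 bits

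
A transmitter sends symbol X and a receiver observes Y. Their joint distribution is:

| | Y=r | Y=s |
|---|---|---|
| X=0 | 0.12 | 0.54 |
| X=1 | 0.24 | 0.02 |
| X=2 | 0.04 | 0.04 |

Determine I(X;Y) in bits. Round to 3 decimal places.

0.338 bits

Marginals: p(X) = (0.6600, 0.2600, 0.0800), p(Y) = (0.4000, 0.6000).
I(X;Y) = H(X) + H(Y) − H(X,Y).
H(X) = 1.1924, H(Y) = 0.9710, H(X,Y) = 1.8256.
I(X;Y) = 1.1924 + 0.9710 − 1.8256 = 0.338 bits.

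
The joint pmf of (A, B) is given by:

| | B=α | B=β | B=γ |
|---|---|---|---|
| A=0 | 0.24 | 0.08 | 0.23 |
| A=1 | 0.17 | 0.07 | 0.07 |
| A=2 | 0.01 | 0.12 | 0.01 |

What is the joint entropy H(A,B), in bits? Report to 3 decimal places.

H(A,B) = −Σ p(x,y)·log₂ p(x,y) over all 9 cells.
  cell (0,α): −0.24·log₂0.24 = 0.4941
  cell (0,β): −0.08·log₂0.08 = 0.2915
  cell (0,γ): −0.23·log₂0.23 = 0.4877
  cell (1,α): −0.17·log₂0.17 = 0.4346
  cell (1,β): −0.07·log₂0.07 = 0.2686
  cell (1,γ): −0.07·log₂0.07 = 0.2686
  cell (2,α): −0.01·log₂0.01 = 0.0664
  cell (2,β): −0.12·log₂0.12 = 0.3671
  cell (2,γ): −0.01·log₂0.01 = 0.0664
Sum = 2.745 bits.

2.745 bits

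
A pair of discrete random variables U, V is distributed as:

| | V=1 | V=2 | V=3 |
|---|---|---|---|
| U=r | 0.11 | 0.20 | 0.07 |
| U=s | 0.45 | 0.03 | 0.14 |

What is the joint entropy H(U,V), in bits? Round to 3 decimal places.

H(U,V) = −Σ p(x,y)·log₂ p(x,y) over all 6 cells.
  cell (r,1): −0.11·log₂0.11 = 0.3503
  cell (r,2): −0.20·log₂0.20 = 0.4644
  cell (r,3): −0.07·log₂0.07 = 0.2686
  cell (s,1): −0.45·log₂0.45 = 0.5184
  cell (s,2): −0.03·log₂0.03 = 0.1518
  cell (s,3): −0.14·log₂0.14 = 0.3971
Sum = 2.151 bits.

2.151 bits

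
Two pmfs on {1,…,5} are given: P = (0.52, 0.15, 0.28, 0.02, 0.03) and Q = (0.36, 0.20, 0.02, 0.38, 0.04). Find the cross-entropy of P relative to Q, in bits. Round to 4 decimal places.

H(P,Q) = −Σ p·log₂ q.
  −0.52·log₂(0.36) = 0.76644
  −0.15·log₂(0.20) = 0.34829
  −0.28·log₂(0.02) = 1.58028
  −0.02·log₂(0.38) = 0.02792
  −0.03·log₂(0.04) = 0.13932
H(P,Q) = 2.8622 bits.

2.8622 bits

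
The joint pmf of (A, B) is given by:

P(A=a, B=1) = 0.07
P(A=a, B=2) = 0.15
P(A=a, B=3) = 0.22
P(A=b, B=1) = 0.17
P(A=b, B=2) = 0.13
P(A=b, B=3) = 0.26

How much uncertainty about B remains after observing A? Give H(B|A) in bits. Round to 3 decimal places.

1.493 bits

Marginals: p(A) = (0.4400, 0.5600), p(B) = (0.2400, 0.2800, 0.4800).
H(B|A) = Σ p(A) · H(B|A=·).
  A=a: p=0.4400, H(B|A=a) = 1.4512
  A=b: p=0.5600, H(B|A=b) = 1.5251
Weighted sum = 1.493 bits.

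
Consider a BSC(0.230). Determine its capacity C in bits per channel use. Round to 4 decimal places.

Binary symmetric channel: C = 1 − h₂(ε) where h₂ is the binary entropy function.
h₂(0.230) = −0.230·log₂0.230 − 0.770·log₂0.770 = 0.7780.
C = 1 − 0.7780 = 0.2220 bits per channel use.

0.2220 bits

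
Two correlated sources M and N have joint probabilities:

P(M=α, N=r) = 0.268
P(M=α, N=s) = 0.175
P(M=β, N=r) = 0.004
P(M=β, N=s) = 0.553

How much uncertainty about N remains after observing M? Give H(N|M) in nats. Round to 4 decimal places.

Chain rule: H(N|M) = H(M,N) − H(M).
Marginals: p(M) = (0.4430, 0.5570), p(N) = (0.2720, 0.7280).
H(M,N) = 1.0076 nats; H(M) = 0.6866 nats.
H(N|M) = 1.0076 − 0.6866 = 0.3210 nats.

0.3210 nats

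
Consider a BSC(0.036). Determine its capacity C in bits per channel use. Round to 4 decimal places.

0.7764 bits

Binary symmetric channel: C = 1 − h₂(ε) where h₂ is the binary entropy function.
h₂(0.036) = −0.036·log₂0.036 − 0.964·log₂0.964 = 0.2236.
C = 1 − 0.2236 = 0.7764 bits per channel use.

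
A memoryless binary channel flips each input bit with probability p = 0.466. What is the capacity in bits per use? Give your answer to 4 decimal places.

0.0033 bits

Binary symmetric channel: C = 1 − h₂(ε) where h₂ is the binary entropy function.
h₂(0.466) = −0.466·log₂0.466 − 0.534·log₂0.534 = 0.9967.
C = 1 − 0.9967 = 0.0033 bits per channel use.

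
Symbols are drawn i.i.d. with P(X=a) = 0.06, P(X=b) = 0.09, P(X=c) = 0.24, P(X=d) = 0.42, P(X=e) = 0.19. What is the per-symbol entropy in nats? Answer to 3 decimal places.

H(X) = −Σ p·ln p.
  −(0.06)·ln(0.06) = 0.1688
  −(0.09)·ln(0.09) = 0.2167
  −(0.24)·ln(0.24) = 0.3425
  −(0.42)·ln(0.42) = 0.3644
  −(0.19)·ln(0.19) = 0.3155
Sum: 0.1688 + 0.2167 + 0.3425 + 0.3644 + 0.3155 = 1.408 nats.

1.408 nats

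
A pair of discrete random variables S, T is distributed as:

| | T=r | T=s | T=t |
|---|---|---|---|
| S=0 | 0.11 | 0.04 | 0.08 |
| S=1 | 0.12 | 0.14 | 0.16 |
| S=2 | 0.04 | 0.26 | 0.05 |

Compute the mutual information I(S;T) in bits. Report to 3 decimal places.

Marginals: p(S) = (0.2300, 0.4200, 0.3500), p(T) = (0.2700, 0.4400, 0.2900).
I(S;T) = H(S) + H(T) − H(S,T).
H(S) = 1.5434, H(T) = 1.5491, H(S,T) = 2.9219.
I(S;T) = 1.5434 + 1.5491 − 2.9219 = 0.171 bits.

0.171 bits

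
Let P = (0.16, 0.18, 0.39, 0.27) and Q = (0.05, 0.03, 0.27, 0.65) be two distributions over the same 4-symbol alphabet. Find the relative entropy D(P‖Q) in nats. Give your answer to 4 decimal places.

0.4148 nats

D(P‖Q) = Σ p·ln(p/q).
  0.16·ln(0.16/0.05) = 0.18610
  0.18·ln(0.18/0.03) = 0.32252
  0.39·ln(0.39/0.27) = 0.14341
  0.27·ln(0.27/0.65) = -0.23721
D(P‖Q) = 0.4148 nats.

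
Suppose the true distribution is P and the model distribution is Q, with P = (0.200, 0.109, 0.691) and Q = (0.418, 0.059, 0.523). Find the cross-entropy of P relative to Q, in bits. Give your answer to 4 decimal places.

1.3429 bits

H(P,Q) = −Σ p·log₂ q.
  −0.200·log₂(0.418) = 0.25169
  −0.109·log₂(0.059) = 0.44506
  −0.691·log₂(0.523) = 0.64617
H(P,Q) = 1.3429 bits.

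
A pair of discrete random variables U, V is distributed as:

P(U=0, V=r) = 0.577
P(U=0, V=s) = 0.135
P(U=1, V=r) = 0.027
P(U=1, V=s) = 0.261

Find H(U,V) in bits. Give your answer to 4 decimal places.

1.4943 bits

H(U,V) = −Σ p(x,y)·log₂ p(x,y) over all 4 cells.
  cell (0,r): −0.577·log₂0.577 = 0.45777
  cell (0,s): −0.135·log₂0.135 = 0.39001
  cell (1,r): −0.027·log₂0.027 = 0.14069
  cell (1,s): −0.261·log₂0.261 = 0.50579
Sum = 1.4943 bits.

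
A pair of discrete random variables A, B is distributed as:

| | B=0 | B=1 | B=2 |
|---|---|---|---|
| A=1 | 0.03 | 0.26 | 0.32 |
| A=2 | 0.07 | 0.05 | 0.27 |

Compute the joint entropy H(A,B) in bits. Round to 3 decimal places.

2.178 bits

H(A,B) = −Σ p(x,y)·log₂ p(x,y) over all 6 cells.
  cell (1,0): −0.03·log₂0.03 = 0.1518
  cell (1,1): −0.26·log₂0.26 = 0.5053
  cell (1,2): −0.32·log₂0.32 = 0.5260
  cell (2,0): −0.07·log₂0.07 = 0.2686
  cell (2,1): −0.05·log₂0.05 = 0.2161
  cell (2,2): −0.27·log₂0.27 = 0.5100
Sum = 2.178 bits.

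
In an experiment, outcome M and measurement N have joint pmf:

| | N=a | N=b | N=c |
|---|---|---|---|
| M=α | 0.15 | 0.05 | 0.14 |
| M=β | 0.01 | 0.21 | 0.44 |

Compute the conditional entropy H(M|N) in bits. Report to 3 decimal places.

0.700 bits

Chain rule: H(M|N) = H(M,N) − H(N).
Marginals: p(M) = (0.3400, 0.6600), p(N) = (0.1600, 0.2600, 0.5800).
H(M,N) = 2.0842 bits; H(N) = 1.3841 bits.
H(M|N) = 2.0842 − 1.3841 = 0.700 bits.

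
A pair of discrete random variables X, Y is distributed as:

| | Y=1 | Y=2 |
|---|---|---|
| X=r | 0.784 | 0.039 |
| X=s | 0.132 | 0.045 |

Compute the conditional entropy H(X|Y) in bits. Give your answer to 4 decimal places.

0.6286 bits

Marginals: p(X) = (0.8230, 0.1770), p(Y) = (0.9160, 0.0840).
H(X|Y) = Σ p(Y) · H(X|Y=·).
  Y=1: p=0.9160, H(X|Y=1) = 0.5949
  Y=2: p=0.0840, H(X|Y=2) = 0.9963
Weighted sum = 0.6286 bits.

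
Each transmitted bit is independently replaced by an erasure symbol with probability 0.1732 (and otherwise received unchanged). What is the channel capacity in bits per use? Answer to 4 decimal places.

0.8268 bits

Binary erasure channel: capacity C = 1 − ε.
C = 1 − 0.1732 = 0.8268 bits per channel use.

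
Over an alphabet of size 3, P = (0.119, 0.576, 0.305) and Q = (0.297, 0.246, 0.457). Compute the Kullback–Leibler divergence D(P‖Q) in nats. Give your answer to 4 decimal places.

0.2579 nats

D(P‖Q) = Σ p·ln(p/q).
  0.119·ln(0.119/0.297) = -0.10884
  0.576·ln(0.576/0.246) = 0.49005
  0.305·ln(0.305/0.457) = -0.12333
D(P‖Q) = 0.2579 nats.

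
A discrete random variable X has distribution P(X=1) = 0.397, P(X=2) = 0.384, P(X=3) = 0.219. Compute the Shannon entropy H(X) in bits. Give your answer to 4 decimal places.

1.5392 bits

H(X) = −Σ p·log₂ p.
  −(0.397)·log₂(0.397) = 0.52912
  −(0.384)·log₂(0.384) = 0.53024
  −(0.219)·log₂(0.219) = 0.47983
Sum: 0.52912 + 0.53024 + 0.47983 = 1.5392 bits.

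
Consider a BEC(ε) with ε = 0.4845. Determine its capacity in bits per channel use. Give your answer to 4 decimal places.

Binary erasure channel: capacity C = 1 − ε.
C = 1 − 0.4845 = 0.5155 bits per channel use.

0.5155 bits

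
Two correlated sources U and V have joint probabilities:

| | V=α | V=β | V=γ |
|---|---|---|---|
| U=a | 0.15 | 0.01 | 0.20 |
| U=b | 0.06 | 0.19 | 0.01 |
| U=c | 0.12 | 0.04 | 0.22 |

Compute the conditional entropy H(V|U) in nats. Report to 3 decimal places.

Marginals: p(U) = (0.3600, 0.2600, 0.3800), p(V) = (0.3300, 0.2400, 0.4300).
H(V|U) = Σ p(U) · H(V|U=·).
  U=a: p=0.3600, H(V|U=a) = 0.7909
  U=b: p=0.2600, H(V|U=b) = 0.6929
  U=c: p=0.3800, H(V|U=c) = 0.9174
Weighted sum = 0.813 nats.

0.813 nats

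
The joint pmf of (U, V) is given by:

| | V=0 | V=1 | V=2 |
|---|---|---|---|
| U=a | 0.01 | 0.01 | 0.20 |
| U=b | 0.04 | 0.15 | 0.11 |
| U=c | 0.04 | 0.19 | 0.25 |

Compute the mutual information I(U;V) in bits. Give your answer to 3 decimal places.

0.136 bits

Marginals: p(U) = (0.2200, 0.3000, 0.4800), p(V) = (0.0900, 0.3500, 0.5600).
I(U;V) = H(U) + H(V) − H(U,V).
H(U) = 1.5099, H(V) = 1.3112, H(U,V) = 2.6848.
I(U;V) = 1.5099 + 1.3112 − 2.6848 = 0.136 bits.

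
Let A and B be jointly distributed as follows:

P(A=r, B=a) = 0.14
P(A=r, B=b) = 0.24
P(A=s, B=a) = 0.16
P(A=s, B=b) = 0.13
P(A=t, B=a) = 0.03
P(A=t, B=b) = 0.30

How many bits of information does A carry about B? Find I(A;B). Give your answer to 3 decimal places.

0.121 bits

Marginals: p(A) = (0.3800, 0.2900, 0.3300), p(B) = (0.3300, 0.6700).
I(A;B) = H(A) + H(B) − H(A,B).
H(A) = 1.5762, H(B) = 0.9149, H(A,B) = 2.3698.
I(A;B) = 1.5762 + 0.9149 − 2.3698 = 0.121 bits.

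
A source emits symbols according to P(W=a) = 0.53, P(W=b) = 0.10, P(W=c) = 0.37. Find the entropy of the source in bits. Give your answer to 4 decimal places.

1.3484 bits

H(W) = −Σ p·log₂ p.
  −(0.53)·log₂(0.53) = 0.48545
  −(0.10)·log₂(0.10) = 0.33219
  −(0.37)·log₂(0.37) = 0.53073
Sum: 0.48545 + 0.33219 + 0.53073 = 1.3484 bits.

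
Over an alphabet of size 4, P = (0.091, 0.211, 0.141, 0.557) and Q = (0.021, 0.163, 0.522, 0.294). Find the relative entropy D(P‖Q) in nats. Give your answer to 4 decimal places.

0.3593 nats

D(P‖Q) = Σ p·ln(p/q).
  0.091·ln(0.091/0.021) = 0.13344
  0.211·ln(0.211/0.163) = 0.05446
  0.141·ln(0.141/0.522) = -0.18456
  0.557·ln(0.557/0.294) = 0.35591
D(P‖Q) = 0.3593 nats.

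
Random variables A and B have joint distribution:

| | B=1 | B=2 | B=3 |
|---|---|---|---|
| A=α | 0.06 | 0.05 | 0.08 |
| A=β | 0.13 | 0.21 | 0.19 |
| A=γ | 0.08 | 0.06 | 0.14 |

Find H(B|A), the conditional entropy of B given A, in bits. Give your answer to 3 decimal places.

Chain rule: H(B|A) = H(A,B) − H(A).
Marginals: p(A) = (0.1900, 0.5300, 0.2800), p(B) = (0.2700, 0.3200, 0.4100).
H(A,B) = 2.9940 bits; H(A) = 1.4549 bits.
H(B|A) = 2.9940 − 1.4549 = 1.539 bits.

1.539 bits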